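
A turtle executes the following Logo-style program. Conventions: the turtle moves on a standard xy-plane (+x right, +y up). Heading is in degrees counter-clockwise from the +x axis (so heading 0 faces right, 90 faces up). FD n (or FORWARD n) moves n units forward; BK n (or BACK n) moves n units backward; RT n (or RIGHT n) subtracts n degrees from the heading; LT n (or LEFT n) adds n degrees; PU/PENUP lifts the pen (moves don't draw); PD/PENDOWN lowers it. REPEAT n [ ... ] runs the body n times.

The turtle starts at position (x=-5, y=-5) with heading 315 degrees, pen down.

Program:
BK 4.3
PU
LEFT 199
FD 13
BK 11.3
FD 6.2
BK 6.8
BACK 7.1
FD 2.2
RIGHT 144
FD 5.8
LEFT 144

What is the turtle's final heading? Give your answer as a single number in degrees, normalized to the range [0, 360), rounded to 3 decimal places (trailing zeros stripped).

Answer: 154

Derivation:
Executing turtle program step by step:
Start: pos=(-5,-5), heading=315, pen down
BK 4.3: (-5,-5) -> (-8.041,-1.959) [heading=315, draw]
PU: pen up
LT 199: heading 315 -> 154
FD 13: (-8.041,-1.959) -> (-19.725,3.739) [heading=154, move]
BK 11.3: (-19.725,3.739) -> (-9.569,-1.214) [heading=154, move]
FD 6.2: (-9.569,-1.214) -> (-15.141,1.504) [heading=154, move]
BK 6.8: (-15.141,1.504) -> (-9.029,-1.477) [heading=154, move]
BK 7.1: (-9.029,-1.477) -> (-2.648,-4.59) [heading=154, move]
FD 2.2: (-2.648,-4.59) -> (-4.625,-3.625) [heading=154, move]
RT 144: heading 154 -> 10
FD 5.8: (-4.625,-3.625) -> (1.087,-2.618) [heading=10, move]
LT 144: heading 10 -> 154
Final: pos=(1.087,-2.618), heading=154, 1 segment(s) drawn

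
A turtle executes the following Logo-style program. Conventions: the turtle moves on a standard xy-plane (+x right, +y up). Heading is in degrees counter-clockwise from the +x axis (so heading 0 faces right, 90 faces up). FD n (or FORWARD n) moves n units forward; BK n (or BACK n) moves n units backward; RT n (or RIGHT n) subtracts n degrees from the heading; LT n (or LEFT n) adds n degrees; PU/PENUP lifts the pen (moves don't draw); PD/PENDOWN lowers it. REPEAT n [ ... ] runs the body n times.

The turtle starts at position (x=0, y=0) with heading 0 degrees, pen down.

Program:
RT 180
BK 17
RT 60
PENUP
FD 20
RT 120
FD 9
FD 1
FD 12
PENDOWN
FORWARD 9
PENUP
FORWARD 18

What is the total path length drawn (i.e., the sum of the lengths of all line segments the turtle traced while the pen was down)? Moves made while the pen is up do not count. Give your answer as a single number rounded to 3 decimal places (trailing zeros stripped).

Executing turtle program step by step:
Start: pos=(0,0), heading=0, pen down
RT 180: heading 0 -> 180
BK 17: (0,0) -> (17,0) [heading=180, draw]
RT 60: heading 180 -> 120
PU: pen up
FD 20: (17,0) -> (7,17.321) [heading=120, move]
RT 120: heading 120 -> 0
FD 9: (7,17.321) -> (16,17.321) [heading=0, move]
FD 1: (16,17.321) -> (17,17.321) [heading=0, move]
FD 12: (17,17.321) -> (29,17.321) [heading=0, move]
PD: pen down
FD 9: (29,17.321) -> (38,17.321) [heading=0, draw]
PU: pen up
FD 18: (38,17.321) -> (56,17.321) [heading=0, move]
Final: pos=(56,17.321), heading=0, 2 segment(s) drawn

Segment lengths:
  seg 1: (0,0) -> (17,0), length = 17
  seg 2: (29,17.321) -> (38,17.321), length = 9
Total = 26

Answer: 26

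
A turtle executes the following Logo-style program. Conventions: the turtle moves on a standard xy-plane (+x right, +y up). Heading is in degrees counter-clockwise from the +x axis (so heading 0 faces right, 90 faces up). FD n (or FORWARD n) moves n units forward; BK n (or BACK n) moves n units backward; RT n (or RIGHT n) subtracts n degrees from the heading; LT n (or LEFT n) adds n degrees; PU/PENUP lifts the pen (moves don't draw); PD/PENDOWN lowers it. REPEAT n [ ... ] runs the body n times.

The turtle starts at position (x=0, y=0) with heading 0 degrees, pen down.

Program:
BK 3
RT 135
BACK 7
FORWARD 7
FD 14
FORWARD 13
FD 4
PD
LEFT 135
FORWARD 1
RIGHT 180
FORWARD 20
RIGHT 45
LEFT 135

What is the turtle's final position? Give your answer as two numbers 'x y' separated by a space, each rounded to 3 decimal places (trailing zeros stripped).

Executing turtle program step by step:
Start: pos=(0,0), heading=0, pen down
BK 3: (0,0) -> (-3,0) [heading=0, draw]
RT 135: heading 0 -> 225
BK 7: (-3,0) -> (1.95,4.95) [heading=225, draw]
FD 7: (1.95,4.95) -> (-3,0) [heading=225, draw]
FD 14: (-3,0) -> (-12.899,-9.899) [heading=225, draw]
FD 13: (-12.899,-9.899) -> (-22.092,-19.092) [heading=225, draw]
FD 4: (-22.092,-19.092) -> (-24.92,-21.92) [heading=225, draw]
PD: pen down
LT 135: heading 225 -> 0
FD 1: (-24.92,-21.92) -> (-23.92,-21.92) [heading=0, draw]
RT 180: heading 0 -> 180
FD 20: (-23.92,-21.92) -> (-43.92,-21.92) [heading=180, draw]
RT 45: heading 180 -> 135
LT 135: heading 135 -> 270
Final: pos=(-43.92,-21.92), heading=270, 8 segment(s) drawn

Answer: -43.92 -21.92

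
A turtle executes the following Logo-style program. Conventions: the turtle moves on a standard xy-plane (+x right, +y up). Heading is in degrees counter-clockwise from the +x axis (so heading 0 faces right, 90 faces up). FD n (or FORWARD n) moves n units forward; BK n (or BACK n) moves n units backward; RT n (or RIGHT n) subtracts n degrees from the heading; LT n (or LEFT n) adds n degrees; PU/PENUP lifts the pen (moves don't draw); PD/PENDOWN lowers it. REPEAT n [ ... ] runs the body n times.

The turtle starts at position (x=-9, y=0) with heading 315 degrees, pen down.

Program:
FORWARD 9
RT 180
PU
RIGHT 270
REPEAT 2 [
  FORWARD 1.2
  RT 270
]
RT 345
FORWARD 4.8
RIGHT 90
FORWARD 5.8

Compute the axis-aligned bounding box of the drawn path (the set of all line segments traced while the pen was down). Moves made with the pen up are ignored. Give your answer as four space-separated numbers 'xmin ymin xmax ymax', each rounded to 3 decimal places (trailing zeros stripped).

Answer: -9 -6.364 -2.636 0

Derivation:
Executing turtle program step by step:
Start: pos=(-9,0), heading=315, pen down
FD 9: (-9,0) -> (-2.636,-6.364) [heading=315, draw]
RT 180: heading 315 -> 135
PU: pen up
RT 270: heading 135 -> 225
REPEAT 2 [
  -- iteration 1/2 --
  FD 1.2: (-2.636,-6.364) -> (-3.485,-7.212) [heading=225, move]
  RT 270: heading 225 -> 315
  -- iteration 2/2 --
  FD 1.2: (-3.485,-7.212) -> (-2.636,-8.061) [heading=315, move]
  RT 270: heading 315 -> 45
]
RT 345: heading 45 -> 60
FD 4.8: (-2.636,-8.061) -> (-0.236,-3.904) [heading=60, move]
RT 90: heading 60 -> 330
FD 5.8: (-0.236,-3.904) -> (4.787,-6.804) [heading=330, move]
Final: pos=(4.787,-6.804), heading=330, 1 segment(s) drawn

Segment endpoints: x in {-9, -2.636}, y in {-6.364, 0}
xmin=-9, ymin=-6.364, xmax=-2.636, ymax=0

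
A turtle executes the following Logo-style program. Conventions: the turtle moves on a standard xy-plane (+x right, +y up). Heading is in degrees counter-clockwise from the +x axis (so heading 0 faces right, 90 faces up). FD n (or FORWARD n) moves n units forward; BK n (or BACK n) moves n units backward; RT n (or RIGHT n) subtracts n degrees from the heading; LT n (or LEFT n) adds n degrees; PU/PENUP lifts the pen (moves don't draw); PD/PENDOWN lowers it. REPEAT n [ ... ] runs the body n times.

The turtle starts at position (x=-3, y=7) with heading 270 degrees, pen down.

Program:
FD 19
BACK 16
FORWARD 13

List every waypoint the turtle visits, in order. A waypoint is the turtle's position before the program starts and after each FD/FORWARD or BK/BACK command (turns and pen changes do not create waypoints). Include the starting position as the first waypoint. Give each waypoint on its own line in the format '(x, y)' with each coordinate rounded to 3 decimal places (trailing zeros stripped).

Answer: (-3, 7)
(-3, -12)
(-3, 4)
(-3, -9)

Derivation:
Executing turtle program step by step:
Start: pos=(-3,7), heading=270, pen down
FD 19: (-3,7) -> (-3,-12) [heading=270, draw]
BK 16: (-3,-12) -> (-3,4) [heading=270, draw]
FD 13: (-3,4) -> (-3,-9) [heading=270, draw]
Final: pos=(-3,-9), heading=270, 3 segment(s) drawn
Waypoints (4 total):
(-3, 7)
(-3, -12)
(-3, 4)
(-3, -9)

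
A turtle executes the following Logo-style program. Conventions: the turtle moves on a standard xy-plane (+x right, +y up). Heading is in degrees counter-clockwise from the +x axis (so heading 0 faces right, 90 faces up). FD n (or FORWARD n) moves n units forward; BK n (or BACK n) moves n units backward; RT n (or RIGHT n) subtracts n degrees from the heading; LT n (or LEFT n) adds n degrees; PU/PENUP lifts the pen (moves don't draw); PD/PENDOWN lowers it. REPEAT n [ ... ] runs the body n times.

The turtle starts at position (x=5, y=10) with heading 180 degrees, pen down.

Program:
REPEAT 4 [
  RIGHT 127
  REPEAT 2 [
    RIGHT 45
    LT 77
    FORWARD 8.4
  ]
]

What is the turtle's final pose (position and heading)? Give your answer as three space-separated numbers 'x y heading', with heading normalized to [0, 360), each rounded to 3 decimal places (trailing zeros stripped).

Answer: 29.844 12.831 288

Derivation:
Executing turtle program step by step:
Start: pos=(5,10), heading=180, pen down
REPEAT 4 [
  -- iteration 1/4 --
  RT 127: heading 180 -> 53
  REPEAT 2 [
    -- iteration 1/2 --
    RT 45: heading 53 -> 8
    LT 77: heading 8 -> 85
    FD 8.4: (5,10) -> (5.732,18.368) [heading=85, draw]
    -- iteration 2/2 --
    RT 45: heading 85 -> 40
    LT 77: heading 40 -> 117
    FD 8.4: (5.732,18.368) -> (1.919,25.852) [heading=117, draw]
  ]
  -- iteration 2/4 --
  RT 127: heading 117 -> 350
  REPEAT 2 [
    -- iteration 1/2 --
    RT 45: heading 350 -> 305
    LT 77: heading 305 -> 22
    FD 8.4: (1.919,25.852) -> (9.707,28.999) [heading=22, draw]
    -- iteration 2/2 --
    RT 45: heading 22 -> 337
    LT 77: heading 337 -> 54
    FD 8.4: (9.707,28.999) -> (14.644,35.795) [heading=54, draw]
  ]
  -- iteration 3/4 --
  RT 127: heading 54 -> 287
  REPEAT 2 [
    -- iteration 1/2 --
    RT 45: heading 287 -> 242
    LT 77: heading 242 -> 319
    FD 8.4: (14.644,35.795) -> (20.984,30.284) [heading=319, draw]
    -- iteration 2/2 --
    RT 45: heading 319 -> 274
    LT 77: heading 274 -> 351
    FD 8.4: (20.984,30.284) -> (29.28,28.97) [heading=351, draw]
  ]
  -- iteration 4/4 --
  RT 127: heading 351 -> 224
  REPEAT 2 [
    -- iteration 1/2 --
    RT 45: heading 224 -> 179
    LT 77: heading 179 -> 256
    FD 8.4: (29.28,28.97) -> (27.248,20.819) [heading=256, draw]
    -- iteration 2/2 --
    RT 45: heading 256 -> 211
    LT 77: heading 211 -> 288
    FD 8.4: (27.248,20.819) -> (29.844,12.831) [heading=288, draw]
  ]
]
Final: pos=(29.844,12.831), heading=288, 8 segment(s) drawn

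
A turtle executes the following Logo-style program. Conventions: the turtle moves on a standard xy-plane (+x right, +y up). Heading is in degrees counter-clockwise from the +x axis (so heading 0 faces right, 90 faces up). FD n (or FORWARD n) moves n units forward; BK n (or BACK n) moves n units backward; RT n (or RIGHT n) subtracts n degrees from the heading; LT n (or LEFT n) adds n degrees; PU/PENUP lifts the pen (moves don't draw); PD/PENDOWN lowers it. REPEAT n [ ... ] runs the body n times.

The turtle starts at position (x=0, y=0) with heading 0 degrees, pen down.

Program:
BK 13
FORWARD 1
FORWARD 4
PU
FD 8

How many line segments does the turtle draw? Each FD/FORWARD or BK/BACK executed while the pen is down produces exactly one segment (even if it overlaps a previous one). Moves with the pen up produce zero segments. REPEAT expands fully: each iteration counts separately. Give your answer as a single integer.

Executing turtle program step by step:
Start: pos=(0,0), heading=0, pen down
BK 13: (0,0) -> (-13,0) [heading=0, draw]
FD 1: (-13,0) -> (-12,0) [heading=0, draw]
FD 4: (-12,0) -> (-8,0) [heading=0, draw]
PU: pen up
FD 8: (-8,0) -> (0,0) [heading=0, move]
Final: pos=(0,0), heading=0, 3 segment(s) drawn
Segments drawn: 3

Answer: 3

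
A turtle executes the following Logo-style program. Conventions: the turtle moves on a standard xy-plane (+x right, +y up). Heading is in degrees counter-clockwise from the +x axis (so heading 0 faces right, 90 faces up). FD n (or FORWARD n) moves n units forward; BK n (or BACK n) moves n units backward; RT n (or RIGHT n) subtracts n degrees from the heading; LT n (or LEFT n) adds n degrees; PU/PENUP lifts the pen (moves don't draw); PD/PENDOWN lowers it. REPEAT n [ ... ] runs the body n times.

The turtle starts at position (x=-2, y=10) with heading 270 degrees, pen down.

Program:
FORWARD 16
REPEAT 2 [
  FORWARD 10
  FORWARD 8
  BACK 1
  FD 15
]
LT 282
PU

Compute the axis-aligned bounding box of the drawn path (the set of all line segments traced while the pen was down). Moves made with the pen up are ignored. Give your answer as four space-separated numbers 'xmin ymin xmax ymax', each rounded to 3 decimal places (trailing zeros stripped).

Answer: -2 -70 -2 10

Derivation:
Executing turtle program step by step:
Start: pos=(-2,10), heading=270, pen down
FD 16: (-2,10) -> (-2,-6) [heading=270, draw]
REPEAT 2 [
  -- iteration 1/2 --
  FD 10: (-2,-6) -> (-2,-16) [heading=270, draw]
  FD 8: (-2,-16) -> (-2,-24) [heading=270, draw]
  BK 1: (-2,-24) -> (-2,-23) [heading=270, draw]
  FD 15: (-2,-23) -> (-2,-38) [heading=270, draw]
  -- iteration 2/2 --
  FD 10: (-2,-38) -> (-2,-48) [heading=270, draw]
  FD 8: (-2,-48) -> (-2,-56) [heading=270, draw]
  BK 1: (-2,-56) -> (-2,-55) [heading=270, draw]
  FD 15: (-2,-55) -> (-2,-70) [heading=270, draw]
]
LT 282: heading 270 -> 192
PU: pen up
Final: pos=(-2,-70), heading=192, 9 segment(s) drawn

Segment endpoints: x in {-2, -2, -2, -2, -2, -2, -2, -2}, y in {-70, -56, -55, -48, -38, -24, -23, -16, -6, 10}
xmin=-2, ymin=-70, xmax=-2, ymax=10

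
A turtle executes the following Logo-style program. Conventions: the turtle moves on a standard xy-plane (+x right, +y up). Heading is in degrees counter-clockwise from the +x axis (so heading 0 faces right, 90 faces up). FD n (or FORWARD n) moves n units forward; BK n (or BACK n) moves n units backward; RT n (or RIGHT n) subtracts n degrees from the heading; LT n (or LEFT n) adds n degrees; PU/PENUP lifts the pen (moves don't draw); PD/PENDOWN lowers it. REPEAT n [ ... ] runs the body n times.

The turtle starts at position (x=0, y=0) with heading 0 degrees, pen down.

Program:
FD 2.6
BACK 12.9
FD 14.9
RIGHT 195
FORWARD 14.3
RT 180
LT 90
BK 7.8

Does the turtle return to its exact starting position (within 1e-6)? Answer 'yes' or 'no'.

Answer: no

Derivation:
Executing turtle program step by step:
Start: pos=(0,0), heading=0, pen down
FD 2.6: (0,0) -> (2.6,0) [heading=0, draw]
BK 12.9: (2.6,0) -> (-10.3,0) [heading=0, draw]
FD 14.9: (-10.3,0) -> (4.6,0) [heading=0, draw]
RT 195: heading 0 -> 165
FD 14.3: (4.6,0) -> (-9.213,3.701) [heading=165, draw]
RT 180: heading 165 -> 345
LT 90: heading 345 -> 75
BK 7.8: (-9.213,3.701) -> (-11.232,-3.833) [heading=75, draw]
Final: pos=(-11.232,-3.833), heading=75, 5 segment(s) drawn

Start position: (0, 0)
Final position: (-11.232, -3.833)
Distance = 11.868; >= 1e-6 -> NOT closed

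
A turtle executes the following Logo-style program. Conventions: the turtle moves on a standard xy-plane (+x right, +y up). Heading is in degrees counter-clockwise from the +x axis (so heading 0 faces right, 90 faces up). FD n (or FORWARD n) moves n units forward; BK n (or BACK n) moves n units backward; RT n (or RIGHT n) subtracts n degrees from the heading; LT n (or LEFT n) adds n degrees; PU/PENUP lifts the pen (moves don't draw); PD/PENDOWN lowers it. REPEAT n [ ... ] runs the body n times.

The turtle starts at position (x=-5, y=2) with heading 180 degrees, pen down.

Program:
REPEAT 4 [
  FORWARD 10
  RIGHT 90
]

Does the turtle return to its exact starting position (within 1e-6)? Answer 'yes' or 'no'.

Answer: yes

Derivation:
Executing turtle program step by step:
Start: pos=(-5,2), heading=180, pen down
REPEAT 4 [
  -- iteration 1/4 --
  FD 10: (-5,2) -> (-15,2) [heading=180, draw]
  RT 90: heading 180 -> 90
  -- iteration 2/4 --
  FD 10: (-15,2) -> (-15,12) [heading=90, draw]
  RT 90: heading 90 -> 0
  -- iteration 3/4 --
  FD 10: (-15,12) -> (-5,12) [heading=0, draw]
  RT 90: heading 0 -> 270
  -- iteration 4/4 --
  FD 10: (-5,12) -> (-5,2) [heading=270, draw]
  RT 90: heading 270 -> 180
]
Final: pos=(-5,2), heading=180, 4 segment(s) drawn

Start position: (-5, 2)
Final position: (-5, 2)
Distance = 0; < 1e-6 -> CLOSED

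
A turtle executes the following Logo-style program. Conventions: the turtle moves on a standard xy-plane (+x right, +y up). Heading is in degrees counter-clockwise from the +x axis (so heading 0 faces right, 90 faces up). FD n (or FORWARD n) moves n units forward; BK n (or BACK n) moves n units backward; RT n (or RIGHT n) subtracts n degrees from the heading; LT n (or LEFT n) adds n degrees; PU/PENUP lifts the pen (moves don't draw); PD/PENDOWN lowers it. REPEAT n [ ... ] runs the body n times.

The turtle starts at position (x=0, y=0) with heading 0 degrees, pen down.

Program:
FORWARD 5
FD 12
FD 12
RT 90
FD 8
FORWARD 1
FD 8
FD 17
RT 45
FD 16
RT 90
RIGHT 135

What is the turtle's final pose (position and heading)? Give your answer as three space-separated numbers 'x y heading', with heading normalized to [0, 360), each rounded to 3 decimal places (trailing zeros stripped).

Answer: 17.686 -45.314 0

Derivation:
Executing turtle program step by step:
Start: pos=(0,0), heading=0, pen down
FD 5: (0,0) -> (5,0) [heading=0, draw]
FD 12: (5,0) -> (17,0) [heading=0, draw]
FD 12: (17,0) -> (29,0) [heading=0, draw]
RT 90: heading 0 -> 270
FD 8: (29,0) -> (29,-8) [heading=270, draw]
FD 1: (29,-8) -> (29,-9) [heading=270, draw]
FD 8: (29,-9) -> (29,-17) [heading=270, draw]
FD 17: (29,-17) -> (29,-34) [heading=270, draw]
RT 45: heading 270 -> 225
FD 16: (29,-34) -> (17.686,-45.314) [heading=225, draw]
RT 90: heading 225 -> 135
RT 135: heading 135 -> 0
Final: pos=(17.686,-45.314), heading=0, 8 segment(s) drawn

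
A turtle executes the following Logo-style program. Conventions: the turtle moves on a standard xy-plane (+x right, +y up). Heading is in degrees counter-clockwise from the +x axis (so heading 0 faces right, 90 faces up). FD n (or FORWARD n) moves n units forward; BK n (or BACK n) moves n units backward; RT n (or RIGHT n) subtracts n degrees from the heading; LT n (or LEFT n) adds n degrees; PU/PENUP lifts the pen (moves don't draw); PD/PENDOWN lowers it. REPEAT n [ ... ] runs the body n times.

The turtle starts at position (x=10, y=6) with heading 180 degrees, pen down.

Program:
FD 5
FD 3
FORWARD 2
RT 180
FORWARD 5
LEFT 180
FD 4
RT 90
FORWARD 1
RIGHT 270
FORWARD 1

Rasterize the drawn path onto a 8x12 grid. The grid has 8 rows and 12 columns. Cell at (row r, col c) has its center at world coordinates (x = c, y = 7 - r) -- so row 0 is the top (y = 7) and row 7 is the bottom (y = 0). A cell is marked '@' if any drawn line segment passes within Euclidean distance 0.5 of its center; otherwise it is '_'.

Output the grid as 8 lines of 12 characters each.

Segment 0: (10,6) -> (5,6)
Segment 1: (5,6) -> (2,6)
Segment 2: (2,6) -> (0,6)
Segment 3: (0,6) -> (5,6)
Segment 4: (5,6) -> (1,6)
Segment 5: (1,6) -> (1,7)
Segment 6: (1,7) -> (0,7)

Answer: @@__________
@@@@@@@@@@@_
____________
____________
____________
____________
____________
____________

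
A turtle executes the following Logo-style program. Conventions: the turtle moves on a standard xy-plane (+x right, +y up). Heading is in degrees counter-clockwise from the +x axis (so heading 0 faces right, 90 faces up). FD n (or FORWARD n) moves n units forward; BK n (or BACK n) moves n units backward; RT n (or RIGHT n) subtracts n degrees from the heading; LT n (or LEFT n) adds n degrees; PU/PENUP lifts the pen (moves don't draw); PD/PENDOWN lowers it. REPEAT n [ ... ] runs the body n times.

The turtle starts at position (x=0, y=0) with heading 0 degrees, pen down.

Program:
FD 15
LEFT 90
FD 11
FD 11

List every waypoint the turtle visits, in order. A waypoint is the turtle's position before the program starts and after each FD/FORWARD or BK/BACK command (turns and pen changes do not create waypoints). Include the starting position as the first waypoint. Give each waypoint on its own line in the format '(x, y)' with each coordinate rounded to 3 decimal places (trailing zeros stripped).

Answer: (0, 0)
(15, 0)
(15, 11)
(15, 22)

Derivation:
Executing turtle program step by step:
Start: pos=(0,0), heading=0, pen down
FD 15: (0,0) -> (15,0) [heading=0, draw]
LT 90: heading 0 -> 90
FD 11: (15,0) -> (15,11) [heading=90, draw]
FD 11: (15,11) -> (15,22) [heading=90, draw]
Final: pos=(15,22), heading=90, 3 segment(s) drawn
Waypoints (4 total):
(0, 0)
(15, 0)
(15, 11)
(15, 22)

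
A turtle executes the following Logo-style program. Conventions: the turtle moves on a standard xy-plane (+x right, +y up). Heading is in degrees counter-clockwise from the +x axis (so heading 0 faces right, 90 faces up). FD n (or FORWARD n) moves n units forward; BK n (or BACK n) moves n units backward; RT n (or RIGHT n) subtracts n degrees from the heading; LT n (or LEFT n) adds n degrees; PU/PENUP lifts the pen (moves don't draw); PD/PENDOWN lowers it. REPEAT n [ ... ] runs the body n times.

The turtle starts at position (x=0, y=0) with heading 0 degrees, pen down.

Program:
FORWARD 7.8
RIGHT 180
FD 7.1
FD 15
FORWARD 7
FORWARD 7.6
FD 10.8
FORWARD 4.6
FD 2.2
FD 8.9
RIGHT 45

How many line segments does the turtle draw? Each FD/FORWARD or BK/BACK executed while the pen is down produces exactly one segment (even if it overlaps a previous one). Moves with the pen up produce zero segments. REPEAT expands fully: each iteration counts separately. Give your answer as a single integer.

Answer: 9

Derivation:
Executing turtle program step by step:
Start: pos=(0,0), heading=0, pen down
FD 7.8: (0,0) -> (7.8,0) [heading=0, draw]
RT 180: heading 0 -> 180
FD 7.1: (7.8,0) -> (0.7,0) [heading=180, draw]
FD 15: (0.7,0) -> (-14.3,0) [heading=180, draw]
FD 7: (-14.3,0) -> (-21.3,0) [heading=180, draw]
FD 7.6: (-21.3,0) -> (-28.9,0) [heading=180, draw]
FD 10.8: (-28.9,0) -> (-39.7,0) [heading=180, draw]
FD 4.6: (-39.7,0) -> (-44.3,0) [heading=180, draw]
FD 2.2: (-44.3,0) -> (-46.5,0) [heading=180, draw]
FD 8.9: (-46.5,0) -> (-55.4,0) [heading=180, draw]
RT 45: heading 180 -> 135
Final: pos=(-55.4,0), heading=135, 9 segment(s) drawn
Segments drawn: 9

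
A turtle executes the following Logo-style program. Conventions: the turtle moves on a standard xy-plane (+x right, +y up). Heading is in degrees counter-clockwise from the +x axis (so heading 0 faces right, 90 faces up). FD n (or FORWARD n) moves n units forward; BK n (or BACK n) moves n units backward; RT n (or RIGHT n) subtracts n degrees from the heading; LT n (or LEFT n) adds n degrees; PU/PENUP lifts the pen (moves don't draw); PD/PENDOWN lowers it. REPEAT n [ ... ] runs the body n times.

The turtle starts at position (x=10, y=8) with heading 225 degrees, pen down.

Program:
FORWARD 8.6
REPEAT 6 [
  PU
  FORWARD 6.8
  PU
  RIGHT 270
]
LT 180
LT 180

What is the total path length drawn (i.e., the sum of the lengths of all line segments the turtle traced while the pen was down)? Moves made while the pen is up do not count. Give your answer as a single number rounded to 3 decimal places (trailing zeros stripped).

Executing turtle program step by step:
Start: pos=(10,8), heading=225, pen down
FD 8.6: (10,8) -> (3.919,1.919) [heading=225, draw]
REPEAT 6 [
  -- iteration 1/6 --
  PU: pen up
  FD 6.8: (3.919,1.919) -> (-0.889,-2.889) [heading=225, move]
  PU: pen up
  RT 270: heading 225 -> 315
  -- iteration 2/6 --
  PU: pen up
  FD 6.8: (-0.889,-2.889) -> (3.919,-7.698) [heading=315, move]
  PU: pen up
  RT 270: heading 315 -> 45
  -- iteration 3/6 --
  PU: pen up
  FD 6.8: (3.919,-7.698) -> (8.727,-2.889) [heading=45, move]
  PU: pen up
  RT 270: heading 45 -> 135
  -- iteration 4/6 --
  PU: pen up
  FD 6.8: (8.727,-2.889) -> (3.919,1.919) [heading=135, move]
  PU: pen up
  RT 270: heading 135 -> 225
  -- iteration 5/6 --
  PU: pen up
  FD 6.8: (3.919,1.919) -> (-0.889,-2.889) [heading=225, move]
  PU: pen up
  RT 270: heading 225 -> 315
  -- iteration 6/6 --
  PU: pen up
  FD 6.8: (-0.889,-2.889) -> (3.919,-7.698) [heading=315, move]
  PU: pen up
  RT 270: heading 315 -> 45
]
LT 180: heading 45 -> 225
LT 180: heading 225 -> 45
Final: pos=(3.919,-7.698), heading=45, 1 segment(s) drawn

Segment lengths:
  seg 1: (10,8) -> (3.919,1.919), length = 8.6
Total = 8.6

Answer: 8.6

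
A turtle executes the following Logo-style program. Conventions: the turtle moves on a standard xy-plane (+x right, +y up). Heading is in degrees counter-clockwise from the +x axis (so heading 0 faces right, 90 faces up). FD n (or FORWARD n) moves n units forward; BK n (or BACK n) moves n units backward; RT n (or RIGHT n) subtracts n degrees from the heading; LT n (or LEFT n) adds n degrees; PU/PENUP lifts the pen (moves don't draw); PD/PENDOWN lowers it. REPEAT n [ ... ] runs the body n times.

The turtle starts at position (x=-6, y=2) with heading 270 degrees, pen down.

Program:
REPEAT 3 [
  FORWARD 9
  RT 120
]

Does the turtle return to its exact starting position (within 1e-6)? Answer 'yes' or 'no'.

Answer: yes

Derivation:
Executing turtle program step by step:
Start: pos=(-6,2), heading=270, pen down
REPEAT 3 [
  -- iteration 1/3 --
  FD 9: (-6,2) -> (-6,-7) [heading=270, draw]
  RT 120: heading 270 -> 150
  -- iteration 2/3 --
  FD 9: (-6,-7) -> (-13.794,-2.5) [heading=150, draw]
  RT 120: heading 150 -> 30
  -- iteration 3/3 --
  FD 9: (-13.794,-2.5) -> (-6,2) [heading=30, draw]
  RT 120: heading 30 -> 270
]
Final: pos=(-6,2), heading=270, 3 segment(s) drawn

Start position: (-6, 2)
Final position: (-6, 2)
Distance = 0; < 1e-6 -> CLOSED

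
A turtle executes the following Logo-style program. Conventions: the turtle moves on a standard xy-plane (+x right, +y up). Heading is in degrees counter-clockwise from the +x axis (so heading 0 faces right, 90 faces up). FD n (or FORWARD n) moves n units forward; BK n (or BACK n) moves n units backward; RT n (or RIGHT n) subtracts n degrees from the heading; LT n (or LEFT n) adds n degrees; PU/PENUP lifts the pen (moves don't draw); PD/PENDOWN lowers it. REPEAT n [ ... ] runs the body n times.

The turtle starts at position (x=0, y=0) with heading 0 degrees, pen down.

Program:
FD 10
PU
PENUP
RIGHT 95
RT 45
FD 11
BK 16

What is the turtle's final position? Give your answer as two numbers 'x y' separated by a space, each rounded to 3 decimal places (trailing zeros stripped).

Executing turtle program step by step:
Start: pos=(0,0), heading=0, pen down
FD 10: (0,0) -> (10,0) [heading=0, draw]
PU: pen up
PU: pen up
RT 95: heading 0 -> 265
RT 45: heading 265 -> 220
FD 11: (10,0) -> (1.574,-7.071) [heading=220, move]
BK 16: (1.574,-7.071) -> (13.83,3.214) [heading=220, move]
Final: pos=(13.83,3.214), heading=220, 1 segment(s) drawn

Answer: 13.83 3.214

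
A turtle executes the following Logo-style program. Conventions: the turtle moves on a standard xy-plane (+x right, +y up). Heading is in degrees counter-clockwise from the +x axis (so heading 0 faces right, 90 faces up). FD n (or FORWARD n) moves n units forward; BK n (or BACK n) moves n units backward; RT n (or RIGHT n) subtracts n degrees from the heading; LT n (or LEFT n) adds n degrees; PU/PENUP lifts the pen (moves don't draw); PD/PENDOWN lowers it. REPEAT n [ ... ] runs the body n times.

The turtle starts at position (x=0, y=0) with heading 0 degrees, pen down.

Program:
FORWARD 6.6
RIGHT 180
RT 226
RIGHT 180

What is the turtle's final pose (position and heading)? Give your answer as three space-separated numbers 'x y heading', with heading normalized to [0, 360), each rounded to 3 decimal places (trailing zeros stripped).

Answer: 6.6 0 134

Derivation:
Executing turtle program step by step:
Start: pos=(0,0), heading=0, pen down
FD 6.6: (0,0) -> (6.6,0) [heading=0, draw]
RT 180: heading 0 -> 180
RT 226: heading 180 -> 314
RT 180: heading 314 -> 134
Final: pos=(6.6,0), heading=134, 1 segment(s) drawn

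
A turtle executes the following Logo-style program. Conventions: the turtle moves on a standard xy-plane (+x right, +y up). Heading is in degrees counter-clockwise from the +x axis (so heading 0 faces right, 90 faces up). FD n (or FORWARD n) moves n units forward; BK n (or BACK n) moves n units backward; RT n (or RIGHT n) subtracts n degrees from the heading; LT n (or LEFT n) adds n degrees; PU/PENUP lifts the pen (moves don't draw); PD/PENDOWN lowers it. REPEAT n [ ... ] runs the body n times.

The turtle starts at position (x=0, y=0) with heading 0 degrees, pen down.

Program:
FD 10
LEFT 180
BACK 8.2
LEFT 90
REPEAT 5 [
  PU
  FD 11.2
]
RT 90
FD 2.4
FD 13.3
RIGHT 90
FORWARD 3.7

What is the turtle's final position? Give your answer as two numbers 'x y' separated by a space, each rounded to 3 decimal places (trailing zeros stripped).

Answer: 2.5 -52.3

Derivation:
Executing turtle program step by step:
Start: pos=(0,0), heading=0, pen down
FD 10: (0,0) -> (10,0) [heading=0, draw]
LT 180: heading 0 -> 180
BK 8.2: (10,0) -> (18.2,0) [heading=180, draw]
LT 90: heading 180 -> 270
REPEAT 5 [
  -- iteration 1/5 --
  PU: pen up
  FD 11.2: (18.2,0) -> (18.2,-11.2) [heading=270, move]
  -- iteration 2/5 --
  PU: pen up
  FD 11.2: (18.2,-11.2) -> (18.2,-22.4) [heading=270, move]
  -- iteration 3/5 --
  PU: pen up
  FD 11.2: (18.2,-22.4) -> (18.2,-33.6) [heading=270, move]
  -- iteration 4/5 --
  PU: pen up
  FD 11.2: (18.2,-33.6) -> (18.2,-44.8) [heading=270, move]
  -- iteration 5/5 --
  PU: pen up
  FD 11.2: (18.2,-44.8) -> (18.2,-56) [heading=270, move]
]
RT 90: heading 270 -> 180
FD 2.4: (18.2,-56) -> (15.8,-56) [heading=180, move]
FD 13.3: (15.8,-56) -> (2.5,-56) [heading=180, move]
RT 90: heading 180 -> 90
FD 3.7: (2.5,-56) -> (2.5,-52.3) [heading=90, move]
Final: pos=(2.5,-52.3), heading=90, 2 segment(s) drawn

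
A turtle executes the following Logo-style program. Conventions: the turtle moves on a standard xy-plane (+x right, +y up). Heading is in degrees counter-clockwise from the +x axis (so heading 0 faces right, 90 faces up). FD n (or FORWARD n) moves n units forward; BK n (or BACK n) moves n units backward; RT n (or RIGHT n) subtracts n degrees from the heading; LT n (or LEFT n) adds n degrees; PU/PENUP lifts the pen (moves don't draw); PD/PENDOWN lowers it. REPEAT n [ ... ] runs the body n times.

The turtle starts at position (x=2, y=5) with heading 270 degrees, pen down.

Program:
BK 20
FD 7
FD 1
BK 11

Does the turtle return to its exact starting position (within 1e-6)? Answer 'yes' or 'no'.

Executing turtle program step by step:
Start: pos=(2,5), heading=270, pen down
BK 20: (2,5) -> (2,25) [heading=270, draw]
FD 7: (2,25) -> (2,18) [heading=270, draw]
FD 1: (2,18) -> (2,17) [heading=270, draw]
BK 11: (2,17) -> (2,28) [heading=270, draw]
Final: pos=(2,28), heading=270, 4 segment(s) drawn

Start position: (2, 5)
Final position: (2, 28)
Distance = 23; >= 1e-6 -> NOT closed

Answer: no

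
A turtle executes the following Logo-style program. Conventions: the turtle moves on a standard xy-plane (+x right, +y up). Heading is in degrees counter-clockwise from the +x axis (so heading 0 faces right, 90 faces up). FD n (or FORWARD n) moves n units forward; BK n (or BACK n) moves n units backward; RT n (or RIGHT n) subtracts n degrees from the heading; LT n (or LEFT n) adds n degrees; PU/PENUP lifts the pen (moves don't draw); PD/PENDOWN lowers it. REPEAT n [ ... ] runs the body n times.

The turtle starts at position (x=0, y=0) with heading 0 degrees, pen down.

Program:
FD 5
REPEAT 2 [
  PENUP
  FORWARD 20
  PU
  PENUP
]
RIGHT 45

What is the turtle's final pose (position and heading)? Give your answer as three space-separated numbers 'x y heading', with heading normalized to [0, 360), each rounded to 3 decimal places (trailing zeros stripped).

Executing turtle program step by step:
Start: pos=(0,0), heading=0, pen down
FD 5: (0,0) -> (5,0) [heading=0, draw]
REPEAT 2 [
  -- iteration 1/2 --
  PU: pen up
  FD 20: (5,0) -> (25,0) [heading=0, move]
  PU: pen up
  PU: pen up
  -- iteration 2/2 --
  PU: pen up
  FD 20: (25,0) -> (45,0) [heading=0, move]
  PU: pen up
  PU: pen up
]
RT 45: heading 0 -> 315
Final: pos=(45,0), heading=315, 1 segment(s) drawn

Answer: 45 0 315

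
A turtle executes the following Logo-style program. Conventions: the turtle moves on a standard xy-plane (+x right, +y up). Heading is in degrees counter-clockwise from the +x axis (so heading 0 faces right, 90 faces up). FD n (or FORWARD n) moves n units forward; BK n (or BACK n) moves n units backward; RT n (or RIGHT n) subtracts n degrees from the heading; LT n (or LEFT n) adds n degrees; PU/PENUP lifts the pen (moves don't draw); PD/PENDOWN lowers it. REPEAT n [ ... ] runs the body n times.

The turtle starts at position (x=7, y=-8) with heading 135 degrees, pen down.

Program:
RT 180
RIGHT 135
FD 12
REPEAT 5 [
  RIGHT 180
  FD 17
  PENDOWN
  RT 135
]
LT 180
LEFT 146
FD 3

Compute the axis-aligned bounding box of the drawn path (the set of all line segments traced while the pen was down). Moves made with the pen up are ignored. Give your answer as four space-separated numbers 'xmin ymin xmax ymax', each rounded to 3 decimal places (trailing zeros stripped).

Executing turtle program step by step:
Start: pos=(7,-8), heading=135, pen down
RT 180: heading 135 -> 315
RT 135: heading 315 -> 180
FD 12: (7,-8) -> (-5,-8) [heading=180, draw]
REPEAT 5 [
  -- iteration 1/5 --
  RT 180: heading 180 -> 0
  FD 17: (-5,-8) -> (12,-8) [heading=0, draw]
  PD: pen down
  RT 135: heading 0 -> 225
  -- iteration 2/5 --
  RT 180: heading 225 -> 45
  FD 17: (12,-8) -> (24.021,4.021) [heading=45, draw]
  PD: pen down
  RT 135: heading 45 -> 270
  -- iteration 3/5 --
  RT 180: heading 270 -> 90
  FD 17: (24.021,4.021) -> (24.021,21.021) [heading=90, draw]
  PD: pen down
  RT 135: heading 90 -> 315
  -- iteration 4/5 --
  RT 180: heading 315 -> 135
  FD 17: (24.021,21.021) -> (12,33.042) [heading=135, draw]
  PD: pen down
  RT 135: heading 135 -> 0
  -- iteration 5/5 --
  RT 180: heading 0 -> 180
  FD 17: (12,33.042) -> (-5,33.042) [heading=180, draw]
  PD: pen down
  RT 135: heading 180 -> 45
]
LT 180: heading 45 -> 225
LT 146: heading 225 -> 11
FD 3: (-5,33.042) -> (-2.055,33.614) [heading=11, draw]
Final: pos=(-2.055,33.614), heading=11, 7 segment(s) drawn

Segment endpoints: x in {-5, -5, -2.055, 7, 12, 12, 24.021, 24.021}, y in {-8, -8, -8, 4.021, 21.021, 33.042, 33.042, 33.614}
xmin=-5, ymin=-8, xmax=24.021, ymax=33.614

Answer: -5 -8 24.021 33.614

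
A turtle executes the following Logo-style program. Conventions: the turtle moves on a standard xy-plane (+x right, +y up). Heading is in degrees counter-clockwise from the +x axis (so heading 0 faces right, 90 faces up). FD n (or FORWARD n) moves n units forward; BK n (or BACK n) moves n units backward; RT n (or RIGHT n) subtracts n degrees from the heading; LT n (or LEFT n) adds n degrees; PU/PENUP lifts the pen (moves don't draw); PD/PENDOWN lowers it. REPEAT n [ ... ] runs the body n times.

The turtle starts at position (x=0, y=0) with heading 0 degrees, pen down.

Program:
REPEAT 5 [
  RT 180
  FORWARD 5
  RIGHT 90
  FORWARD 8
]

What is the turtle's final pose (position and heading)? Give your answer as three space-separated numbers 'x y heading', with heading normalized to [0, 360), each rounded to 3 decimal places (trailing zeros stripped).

Executing turtle program step by step:
Start: pos=(0,0), heading=0, pen down
REPEAT 5 [
  -- iteration 1/5 --
  RT 180: heading 0 -> 180
  FD 5: (0,0) -> (-5,0) [heading=180, draw]
  RT 90: heading 180 -> 90
  FD 8: (-5,0) -> (-5,8) [heading=90, draw]
  -- iteration 2/5 --
  RT 180: heading 90 -> 270
  FD 5: (-5,8) -> (-5,3) [heading=270, draw]
  RT 90: heading 270 -> 180
  FD 8: (-5,3) -> (-13,3) [heading=180, draw]
  -- iteration 3/5 --
  RT 180: heading 180 -> 0
  FD 5: (-13,3) -> (-8,3) [heading=0, draw]
  RT 90: heading 0 -> 270
  FD 8: (-8,3) -> (-8,-5) [heading=270, draw]
  -- iteration 4/5 --
  RT 180: heading 270 -> 90
  FD 5: (-8,-5) -> (-8,0) [heading=90, draw]
  RT 90: heading 90 -> 0
  FD 8: (-8,0) -> (0,0) [heading=0, draw]
  -- iteration 5/5 --
  RT 180: heading 0 -> 180
  FD 5: (0,0) -> (-5,0) [heading=180, draw]
  RT 90: heading 180 -> 90
  FD 8: (-5,0) -> (-5,8) [heading=90, draw]
]
Final: pos=(-5,8), heading=90, 10 segment(s) drawn

Answer: -5 8 90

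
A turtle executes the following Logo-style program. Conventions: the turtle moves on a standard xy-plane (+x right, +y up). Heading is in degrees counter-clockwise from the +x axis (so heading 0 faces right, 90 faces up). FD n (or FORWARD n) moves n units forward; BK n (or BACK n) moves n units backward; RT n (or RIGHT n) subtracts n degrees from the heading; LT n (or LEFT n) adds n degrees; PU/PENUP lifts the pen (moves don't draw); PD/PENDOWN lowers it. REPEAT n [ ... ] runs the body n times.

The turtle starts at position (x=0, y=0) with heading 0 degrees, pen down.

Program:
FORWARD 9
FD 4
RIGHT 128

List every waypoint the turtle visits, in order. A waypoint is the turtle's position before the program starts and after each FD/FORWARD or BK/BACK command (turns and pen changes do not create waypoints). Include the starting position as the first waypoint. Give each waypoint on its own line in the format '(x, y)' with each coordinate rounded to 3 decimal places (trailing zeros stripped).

Answer: (0, 0)
(9, 0)
(13, 0)

Derivation:
Executing turtle program step by step:
Start: pos=(0,0), heading=0, pen down
FD 9: (0,0) -> (9,0) [heading=0, draw]
FD 4: (9,0) -> (13,0) [heading=0, draw]
RT 128: heading 0 -> 232
Final: pos=(13,0), heading=232, 2 segment(s) drawn
Waypoints (3 total):
(0, 0)
(9, 0)
(13, 0)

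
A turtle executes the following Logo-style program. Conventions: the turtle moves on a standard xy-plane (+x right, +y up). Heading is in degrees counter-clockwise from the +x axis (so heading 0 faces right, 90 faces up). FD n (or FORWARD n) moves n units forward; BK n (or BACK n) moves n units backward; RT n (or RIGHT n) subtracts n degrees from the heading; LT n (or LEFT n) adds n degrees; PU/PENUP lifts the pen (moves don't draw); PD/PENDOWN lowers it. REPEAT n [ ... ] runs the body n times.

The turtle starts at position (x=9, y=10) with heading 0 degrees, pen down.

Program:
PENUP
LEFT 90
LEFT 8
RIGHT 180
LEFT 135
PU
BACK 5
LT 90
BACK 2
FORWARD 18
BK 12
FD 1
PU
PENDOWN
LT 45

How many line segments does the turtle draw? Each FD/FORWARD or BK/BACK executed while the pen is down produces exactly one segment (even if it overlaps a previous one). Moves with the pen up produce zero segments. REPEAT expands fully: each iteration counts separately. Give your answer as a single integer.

Executing turtle program step by step:
Start: pos=(9,10), heading=0, pen down
PU: pen up
LT 90: heading 0 -> 90
LT 8: heading 90 -> 98
RT 180: heading 98 -> 278
LT 135: heading 278 -> 53
PU: pen up
BK 5: (9,10) -> (5.991,6.007) [heading=53, move]
LT 90: heading 53 -> 143
BK 2: (5.991,6.007) -> (7.588,4.803) [heading=143, move]
FD 18: (7.588,4.803) -> (-6.787,15.636) [heading=143, move]
BK 12: (-6.787,15.636) -> (2.796,8.414) [heading=143, move]
FD 1: (2.796,8.414) -> (1.998,9.016) [heading=143, move]
PU: pen up
PD: pen down
LT 45: heading 143 -> 188
Final: pos=(1.998,9.016), heading=188, 0 segment(s) drawn
Segments drawn: 0

Answer: 0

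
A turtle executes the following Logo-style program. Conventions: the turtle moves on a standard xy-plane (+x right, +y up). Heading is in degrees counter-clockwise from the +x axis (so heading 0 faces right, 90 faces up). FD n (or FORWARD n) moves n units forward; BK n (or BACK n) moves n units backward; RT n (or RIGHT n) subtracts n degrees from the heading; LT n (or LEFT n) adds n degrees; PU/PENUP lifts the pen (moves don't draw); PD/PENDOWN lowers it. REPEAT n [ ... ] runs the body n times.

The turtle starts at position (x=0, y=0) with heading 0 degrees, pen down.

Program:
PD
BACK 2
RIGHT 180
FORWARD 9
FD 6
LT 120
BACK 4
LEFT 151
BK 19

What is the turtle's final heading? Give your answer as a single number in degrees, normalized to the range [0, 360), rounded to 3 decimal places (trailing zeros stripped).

Answer: 91

Derivation:
Executing turtle program step by step:
Start: pos=(0,0), heading=0, pen down
PD: pen down
BK 2: (0,0) -> (-2,0) [heading=0, draw]
RT 180: heading 0 -> 180
FD 9: (-2,0) -> (-11,0) [heading=180, draw]
FD 6: (-11,0) -> (-17,0) [heading=180, draw]
LT 120: heading 180 -> 300
BK 4: (-17,0) -> (-19,3.464) [heading=300, draw]
LT 151: heading 300 -> 91
BK 19: (-19,3.464) -> (-18.668,-15.533) [heading=91, draw]
Final: pos=(-18.668,-15.533), heading=91, 5 segment(s) drawn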